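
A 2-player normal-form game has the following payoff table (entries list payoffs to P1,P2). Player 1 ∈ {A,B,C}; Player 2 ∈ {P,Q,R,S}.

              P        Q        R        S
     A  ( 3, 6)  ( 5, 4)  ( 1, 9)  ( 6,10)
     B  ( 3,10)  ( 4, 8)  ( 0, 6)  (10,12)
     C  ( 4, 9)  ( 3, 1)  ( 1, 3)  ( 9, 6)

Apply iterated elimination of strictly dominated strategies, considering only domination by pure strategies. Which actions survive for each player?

P2 drop Q (P beats it: A:6>4 B:10>8 C:9>1)
P2 drop R (S beats it: A:10>9 B:12>6 C:6>3)
P1 drop A (C beats it: P:4>3 S:9>6)
P1→{B,C} P2→{P,S}

Survivors P1:{B,C} P2:{P,S}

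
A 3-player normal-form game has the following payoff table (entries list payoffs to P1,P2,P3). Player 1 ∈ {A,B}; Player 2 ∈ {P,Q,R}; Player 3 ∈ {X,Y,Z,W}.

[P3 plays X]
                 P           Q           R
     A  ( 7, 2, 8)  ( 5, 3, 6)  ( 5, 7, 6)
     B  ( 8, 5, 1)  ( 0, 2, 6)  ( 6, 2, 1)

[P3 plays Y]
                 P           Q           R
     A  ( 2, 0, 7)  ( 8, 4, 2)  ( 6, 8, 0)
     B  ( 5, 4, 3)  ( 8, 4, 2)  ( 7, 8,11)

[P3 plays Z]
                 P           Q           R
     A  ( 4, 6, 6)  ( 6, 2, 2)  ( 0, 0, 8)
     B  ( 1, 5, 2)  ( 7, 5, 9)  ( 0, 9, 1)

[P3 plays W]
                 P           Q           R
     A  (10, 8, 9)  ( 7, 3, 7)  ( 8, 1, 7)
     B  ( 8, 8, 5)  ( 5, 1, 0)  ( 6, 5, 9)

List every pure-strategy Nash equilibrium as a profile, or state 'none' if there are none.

(A,P,X): not NE [P1→B gives 8>7; P2→R gives 7>2; P3→W gives 9>8]
(A,P,Y): not NE [P1→B gives 5>2; P2→R gives 8>0; P3→W gives 9>7]
(A,P,Z): not NE [P3→W gives 9>6]
(A,P,W): NE
(A,Q,X): not NE [P2→R gives 7>3; P3→W gives 7>6]
(A,Q,Y): not NE [P2→R gives 8>4; P3→W gives 7>2]
(A,Q,Z): not NE [P1→B gives 7>6; P2→P gives 6>2; P3→W gives 7>2]
(A,Q,W): not NE [P2→P gives 8>3]
(A,R,X): not NE [P1→B gives 6>5; P3→Z gives 8>6]
(A,R,Y): not NE [P1→B gives 7>6; P3→Z gives 8>0]
(A,R,Z): not NE [P2→P gives 6>0]
(A,R,W): not NE [P2→P gives 8>1; P3→Z gives 8>7]
(B,P,X): not NE [P3→W gives 5>1]
(B,P,Y): not NE [P2→R gives 8>4; P3→W gives 5>3]
(B,P,Z): not NE [P1→A gives 4>1; P2→R gives 9>5; P3→W gives 5>2]
(B,P,W): not NE [P1→A gives 10>8]
(B,Q,X): not NE [P1→A gives 5>0; P2→P gives 5>2; P3→Z gives 9>6]
(B,Q,Y): not NE [P2→R gives 8>4; P3→Z gives 9>2]
(B,Q,Z): not NE [P2→R gives 9>5]
(B,Q,W): not NE [P1→A gives 7>5; P2→P gives 8>1; P3→Z gives 9>0]
(B,R,X): not NE [P2→P gives 5>2; P3→Y gives 11>1]
(B,R,Y): NE
(B,R,Z): not NE [P3→Y gives 11>1]
(B,R,W): not NE [P1→A gives 8>6; P2→P gives 8>5; P3→Y gives 11>9]

Nash profiles: (A,P,W), (B,R,Y)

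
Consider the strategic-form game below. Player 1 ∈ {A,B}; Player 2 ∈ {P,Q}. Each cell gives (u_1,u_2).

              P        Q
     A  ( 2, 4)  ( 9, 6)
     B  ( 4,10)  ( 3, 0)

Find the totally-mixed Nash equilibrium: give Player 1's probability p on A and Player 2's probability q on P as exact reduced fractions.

(p,q) = (5/6, 3/4)

P1 indiff ⇒ q·2+(1-q)·9 = q·4+(1-q)·3 ⇒ q(-2) = (1-q)(-6) ⇒ q = 3/4
P2 indiff ⇒ p·4+(1-p)·10 = p·6+(1-p)·0 ⇒ p(-2) = (1-p)(-10) ⇒ p = 5/6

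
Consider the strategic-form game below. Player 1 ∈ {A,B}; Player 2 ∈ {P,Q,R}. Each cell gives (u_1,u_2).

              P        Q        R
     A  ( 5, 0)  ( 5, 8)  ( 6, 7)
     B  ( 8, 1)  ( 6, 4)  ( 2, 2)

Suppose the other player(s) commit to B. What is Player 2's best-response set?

P2 best: {Q}

u_2(P vs B) = 1
u_2(Q vs B) = 4
u_2(R vs B) = 2
max payoff 4 at {Q}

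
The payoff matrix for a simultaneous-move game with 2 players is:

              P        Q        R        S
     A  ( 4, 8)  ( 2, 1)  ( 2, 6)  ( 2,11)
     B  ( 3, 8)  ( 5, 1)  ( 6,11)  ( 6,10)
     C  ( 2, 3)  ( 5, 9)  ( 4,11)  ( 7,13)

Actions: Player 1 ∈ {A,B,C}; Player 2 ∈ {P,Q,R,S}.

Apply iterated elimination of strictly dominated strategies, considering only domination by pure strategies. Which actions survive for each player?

Survivors P1:{B,C} P2:{R,S}

P2 drop P (S beats it: A:11>8 B:10>8 C:13>3)
P1 drop A (B beats it: Q:5>2 R:6>2 S:6>2)
P2 drop Q (R beats it: B:11>1 C:11>9)
P1→{B,C} P2→{R,S}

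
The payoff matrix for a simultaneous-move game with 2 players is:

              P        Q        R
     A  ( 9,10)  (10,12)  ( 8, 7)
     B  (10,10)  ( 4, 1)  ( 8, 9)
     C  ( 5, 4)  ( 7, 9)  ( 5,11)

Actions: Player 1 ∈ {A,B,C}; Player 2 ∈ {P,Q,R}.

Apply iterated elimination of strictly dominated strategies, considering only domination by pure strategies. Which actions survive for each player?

P1 drop C (A beats it: P:9>5 Q:10>7 R:8>5)
P2 drop R (P beats it: A:10>7 B:10>9)
P1→{A,B} P2→{P,Q}

Remaining: P1:{A,B} P2:{P,Q}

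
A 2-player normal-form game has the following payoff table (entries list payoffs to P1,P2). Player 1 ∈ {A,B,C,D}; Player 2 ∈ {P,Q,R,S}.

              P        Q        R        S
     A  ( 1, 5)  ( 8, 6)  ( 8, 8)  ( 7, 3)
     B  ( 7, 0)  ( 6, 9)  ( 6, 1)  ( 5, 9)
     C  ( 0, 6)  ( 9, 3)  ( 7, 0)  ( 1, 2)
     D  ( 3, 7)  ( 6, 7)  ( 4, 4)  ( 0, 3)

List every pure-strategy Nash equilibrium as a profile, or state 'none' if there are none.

NE set: (A,R)

(A,P): not NE [P1→B gives 7>1; P2→R gives 8>5]
(A,Q): not NE [P1→C gives 9>8; P2→R gives 8>6]
(A,R): NE
(A,S): not NE [P2→R gives 8>3]
(B,P): not NE [P2→S gives 9>0]
(B,Q): not NE [P1→C gives 9>6]
(B,R): not NE [P1→A gives 8>6; P2→S gives 9>1]
(B,S): not NE [P1→A gives 7>5]
(C,P): not NE [P1→B gives 7>0]
(C,Q): not NE [P2→P gives 6>3]
(C,R): not NE [P1→A gives 8>7; P2→P gives 6>0]
(C,S): not NE [P1→A gives 7>1; P2→P gives 6>2]
(D,P): not NE [P1→B gives 7>3]
(D,Q): not NE [P1→C gives 9>6]
(D,R): not NE [P1→A gives 8>4; P2→Q gives 7>4]
(D,S): not NE [P1→A gives 7>0; P2→Q gives 7>3]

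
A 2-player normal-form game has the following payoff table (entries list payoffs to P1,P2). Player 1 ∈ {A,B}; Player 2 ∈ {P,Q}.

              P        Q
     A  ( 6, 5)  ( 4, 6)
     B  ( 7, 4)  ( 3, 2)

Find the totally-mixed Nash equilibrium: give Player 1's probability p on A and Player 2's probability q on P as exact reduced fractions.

P1 mixes 2/3 on A; P2 mixes 1/2 on P

P1 indiff ⇒ q·6+(1-q)·4 = q·7+(1-q)·3 ⇒ q(-1) = (1-q)(-1) ⇒ q = 1/2
P2 indiff ⇒ p·5+(1-p)·4 = p·6+(1-p)·2 ⇒ p(-1) = (1-p)(-2) ⇒ p = 2/3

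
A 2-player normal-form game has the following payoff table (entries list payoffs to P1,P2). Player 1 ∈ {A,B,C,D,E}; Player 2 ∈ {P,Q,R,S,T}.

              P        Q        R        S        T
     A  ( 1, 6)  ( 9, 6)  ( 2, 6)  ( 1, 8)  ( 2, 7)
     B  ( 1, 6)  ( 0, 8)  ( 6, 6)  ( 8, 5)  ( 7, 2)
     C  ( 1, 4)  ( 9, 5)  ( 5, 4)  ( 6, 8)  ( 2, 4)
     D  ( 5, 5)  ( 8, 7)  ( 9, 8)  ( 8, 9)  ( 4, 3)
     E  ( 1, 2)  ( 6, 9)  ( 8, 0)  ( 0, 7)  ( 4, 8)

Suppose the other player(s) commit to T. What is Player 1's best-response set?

u_1(A vs T) = 2
u_1(B vs T) = 7
u_1(C vs T) = 2
u_1(D vs T) = 4
u_1(E vs T) = 4
max payoff 7 at {B}

BR_1 = {B}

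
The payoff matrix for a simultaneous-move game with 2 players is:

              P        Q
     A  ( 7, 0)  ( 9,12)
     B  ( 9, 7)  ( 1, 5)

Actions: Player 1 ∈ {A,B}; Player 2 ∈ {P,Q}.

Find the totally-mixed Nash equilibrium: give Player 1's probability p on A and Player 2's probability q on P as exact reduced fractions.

P1 mixes 1/7 on A; P2 mixes 4/5 on P

P1 indiff ⇒ q·7+(1-q)·9 = q·9+(1-q)·1 ⇒ q(-2) = (1-q)(-8) ⇒ q = 4/5
P2 indiff ⇒ p·0+(1-p)·7 = p·12+(1-p)·5 ⇒ p(-12) = (1-p)(-2) ⇒ p = 1/7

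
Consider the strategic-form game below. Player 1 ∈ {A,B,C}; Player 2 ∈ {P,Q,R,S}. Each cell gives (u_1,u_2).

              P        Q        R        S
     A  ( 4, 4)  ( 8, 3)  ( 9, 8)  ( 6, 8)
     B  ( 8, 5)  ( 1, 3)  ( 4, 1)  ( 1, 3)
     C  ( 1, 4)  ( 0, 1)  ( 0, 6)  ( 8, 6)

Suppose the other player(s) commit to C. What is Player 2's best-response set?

BR_2 = {R,S}

u_2(P vs C) = 4
u_2(Q vs C) = 1
u_2(R vs C) = 6
u_2(S vs C) = 6
max payoff 6 at {R,S}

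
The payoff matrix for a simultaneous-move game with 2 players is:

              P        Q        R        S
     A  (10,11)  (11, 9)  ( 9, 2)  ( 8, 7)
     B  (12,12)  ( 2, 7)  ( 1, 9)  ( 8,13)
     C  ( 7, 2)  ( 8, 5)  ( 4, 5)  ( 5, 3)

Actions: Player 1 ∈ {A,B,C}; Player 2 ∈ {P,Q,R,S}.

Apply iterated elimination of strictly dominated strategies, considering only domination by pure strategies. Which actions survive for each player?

IESDS → P1:{A,B} P2:{P,S}

P1 drop C (A beats it: P:10>7 Q:11>8 R:9>4 S:8>5)
P2 drop Q (P beats it: A:11>9 B:12>7)
P2 drop R (P beats it: A:11>2 B:12>9)
P1→{A,B} P2→{P,S}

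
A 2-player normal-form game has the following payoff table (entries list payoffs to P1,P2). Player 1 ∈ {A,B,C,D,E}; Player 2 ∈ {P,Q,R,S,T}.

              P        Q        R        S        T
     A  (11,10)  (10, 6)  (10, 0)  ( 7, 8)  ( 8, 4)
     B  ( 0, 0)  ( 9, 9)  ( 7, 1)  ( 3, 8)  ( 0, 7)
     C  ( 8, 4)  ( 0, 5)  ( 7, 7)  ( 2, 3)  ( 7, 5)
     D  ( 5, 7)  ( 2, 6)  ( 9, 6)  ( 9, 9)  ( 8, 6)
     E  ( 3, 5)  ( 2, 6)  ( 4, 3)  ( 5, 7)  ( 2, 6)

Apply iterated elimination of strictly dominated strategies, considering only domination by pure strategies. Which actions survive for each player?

Survivors P1:{A,D} P2:{P,S}

P1 drop B (A beats it: P:11>0 Q:10>9 R:10>7 S:7>3 T:8>0)
P1 drop C (A beats it: P:11>8 Q:10>0 R:10>7 S:7>2 T:8>7)
P1 drop E (A beats it: P:11>3 Q:10>2 R:10>4 S:7>5 T:8>2)
P2 drop Q (P beats it: A:10>6 D:7>6)
P2 drop R (P beats it: A:10>0 D:7>6)
P2 drop T (P beats it: A:10>4 D:7>6)
P1→{A,D} P2→{P,S}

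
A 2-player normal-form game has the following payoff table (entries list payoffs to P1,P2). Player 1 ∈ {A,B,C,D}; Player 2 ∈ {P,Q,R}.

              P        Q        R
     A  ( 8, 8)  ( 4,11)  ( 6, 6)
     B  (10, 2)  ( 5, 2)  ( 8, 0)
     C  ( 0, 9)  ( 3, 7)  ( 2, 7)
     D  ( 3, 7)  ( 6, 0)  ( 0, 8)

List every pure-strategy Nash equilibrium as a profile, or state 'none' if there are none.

Nash profiles: (B,P)

(A,P): not NE [P1→B gives 10>8; P2→Q gives 11>8]
(A,Q): not NE [P1→D gives 6>4]
(A,R): not NE [P1→B gives 8>6; P2→Q gives 11>6]
(B,P): NE
(B,Q): not NE [P1→D gives 6>5]
(B,R): not NE [P2→Q gives 2>0]
(C,P): not NE [P1→B gives 10>0]
(C,Q): not NE [P1→D gives 6>3; P2→P gives 9>7]
(C,R): not NE [P1→B gives 8>2; P2→P gives 9>7]
(D,P): not NE [P1→B gives 10>3; P2→R gives 8>7]
(D,Q): not NE [P2→R gives 8>0]
(D,R): not NE [P1→B gives 8>0]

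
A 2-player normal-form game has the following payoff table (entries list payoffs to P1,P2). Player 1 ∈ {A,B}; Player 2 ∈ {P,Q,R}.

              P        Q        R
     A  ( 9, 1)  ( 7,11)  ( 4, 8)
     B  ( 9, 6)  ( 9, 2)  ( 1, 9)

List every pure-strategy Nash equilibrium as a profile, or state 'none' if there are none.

Equilibria: none

(A,P): not NE [P2→Q gives 11>1]
(A,Q): not NE [P1→B gives 9>7]
(A,R): not NE [P2→Q gives 11>8]
(B,P): not NE [P2→R gives 9>6]
(B,Q): not NE [P2→R gives 9>2]
(B,R): not NE [P1→A gives 4>1]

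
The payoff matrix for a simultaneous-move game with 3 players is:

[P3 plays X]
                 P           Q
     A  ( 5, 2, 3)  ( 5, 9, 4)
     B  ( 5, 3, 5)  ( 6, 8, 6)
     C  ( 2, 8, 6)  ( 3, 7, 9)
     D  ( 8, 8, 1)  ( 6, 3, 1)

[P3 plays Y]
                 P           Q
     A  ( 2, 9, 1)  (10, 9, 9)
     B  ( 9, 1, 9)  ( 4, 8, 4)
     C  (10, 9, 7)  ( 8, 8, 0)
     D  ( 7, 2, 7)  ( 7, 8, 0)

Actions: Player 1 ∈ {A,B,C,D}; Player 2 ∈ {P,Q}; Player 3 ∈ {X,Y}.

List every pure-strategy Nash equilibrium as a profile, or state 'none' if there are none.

(A,P,X): not NE [P1→D gives 8>5; P2→Q gives 9>2]
(A,P,Y): not NE [P1→C gives 10>2; P3→X gives 3>1]
(A,Q,X): not NE [P1→D gives 6>5; P3→Y gives 9>4]
(A,Q,Y): NE
(B,P,X): not NE [P1→D gives 8>5; P2→Q gives 8>3; P3→Y gives 9>5]
(B,P,Y): not NE [P1→C gives 10>9; P2→Q gives 8>1]
(B,Q,X): NE
(B,Q,Y): not NE [P1→A gives 10>4; P3→X gives 6>4]
(C,P,X): not NE [P1→D gives 8>2; P3→Y gives 7>6]
(C,P,Y): NE
(C,Q,X): not NE [P1→D gives 6>3; P2→P gives 8>7]
(C,Q,Y): not NE [P1→A gives 10>8; P2→P gives 9>8; P3→X gives 9>0]
(D,P,X): not NE [P3→Y gives 7>1]
(D,P,Y): not NE [P1→C gives 10>7; P2→Q gives 8>2]
(D,Q,X): not NE [P2→P gives 8>3]
(D,Q,Y): not NE [P1→A gives 10>7; P3→X gives 1>0]

NE set: (A,Q,Y), (B,Q,X), (C,P,Y)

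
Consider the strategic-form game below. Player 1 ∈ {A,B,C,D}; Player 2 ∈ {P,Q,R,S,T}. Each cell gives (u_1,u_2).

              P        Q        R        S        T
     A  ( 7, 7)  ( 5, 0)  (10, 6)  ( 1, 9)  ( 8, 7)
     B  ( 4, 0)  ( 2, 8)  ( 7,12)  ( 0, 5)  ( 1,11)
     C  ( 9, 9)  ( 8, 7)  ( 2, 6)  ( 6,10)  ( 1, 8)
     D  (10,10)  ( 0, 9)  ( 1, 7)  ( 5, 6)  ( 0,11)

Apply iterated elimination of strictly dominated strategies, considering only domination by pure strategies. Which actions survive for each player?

Remaining: P1:{A,C,D} P2:{P,S,T}

P1 drop B (A beats it: P:7>4 Q:5>2 R:10>7 S:1>0 T:8>1)
P2 drop Q (P beats it: A:7>0 C:9>7 D:10>9)
P2 drop R (P beats it: A:7>6 C:9>6 D:10>7)
P1→{A,C,D} P2→{P,S,T}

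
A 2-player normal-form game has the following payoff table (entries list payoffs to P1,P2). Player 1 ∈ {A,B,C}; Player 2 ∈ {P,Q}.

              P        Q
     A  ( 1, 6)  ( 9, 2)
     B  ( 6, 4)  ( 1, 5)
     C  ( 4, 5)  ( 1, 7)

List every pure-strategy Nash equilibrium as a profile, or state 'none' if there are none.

(A,P): not NE [P1→B gives 6>1]
(A,Q): not NE [P2→P gives 6>2]
(B,P): not NE [P2→Q gives 5>4]
(B,Q): not NE [P1→A gives 9>1]
(C,P): not NE [P1→B gives 6>4; P2→Q gives 7>5]
(C,Q): not NE [P1→A gives 9>1]

Equilibria: none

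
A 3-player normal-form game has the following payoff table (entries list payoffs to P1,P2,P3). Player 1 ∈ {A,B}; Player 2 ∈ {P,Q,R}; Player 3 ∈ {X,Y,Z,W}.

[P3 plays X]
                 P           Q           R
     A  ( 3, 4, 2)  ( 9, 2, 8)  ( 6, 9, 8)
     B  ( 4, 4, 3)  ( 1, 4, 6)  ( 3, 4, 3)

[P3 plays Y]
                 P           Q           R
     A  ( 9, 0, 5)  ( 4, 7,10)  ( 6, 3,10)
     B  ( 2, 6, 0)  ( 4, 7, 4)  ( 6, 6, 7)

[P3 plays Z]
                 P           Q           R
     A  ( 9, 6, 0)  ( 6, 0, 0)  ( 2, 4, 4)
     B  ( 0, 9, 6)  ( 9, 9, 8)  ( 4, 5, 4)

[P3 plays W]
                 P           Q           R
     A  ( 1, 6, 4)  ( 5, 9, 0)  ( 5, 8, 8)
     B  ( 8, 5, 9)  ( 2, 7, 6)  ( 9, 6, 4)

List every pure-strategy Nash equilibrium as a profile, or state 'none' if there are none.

PSNE = {(A,Q,Y), (B,Q,Z)}

(A,P,X): not NE [P1→B gives 4>3; P2→R gives 9>4; P3→Y gives 5>2]
(A,P,Y): not NE [P2→Q gives 7>0]
(A,P,Z): not NE [P3→Y gives 5>0]
(A,P,W): not NE [P1→B gives 8>1; P2→Q gives 9>6; P3→Y gives 5>4]
(A,Q,X): not NE [P2→R gives 9>2; P3→Y gives 10>8]
(A,Q,Y): NE
(A,Q,Z): not NE [P1→B gives 9>6; P2→P gives 6>0; P3→Y gives 10>0]
(A,Q,W): not NE [P3→Y gives 10>0]
(A,R,X): not NE [P3→Y gives 10>8]
(A,R,Y): not NE [P2→Q gives 7>3]
(A,R,Z): not NE [P1→B gives 4>2; P2→P gives 6>4; P3→Y gives 10>4]
(A,R,W): not NE [P1→B gives 9>5; P2→Q gives 9>8; P3→Y gives 10>8]
(B,P,X): not NE [P3→W gives 9>3]
(B,P,Y): not NE [P1→A gives 9>2; P2→Q gives 7>6; P3→W gives 9>0]
(B,P,Z): not NE [P1→A gives 9>0; P3→W gives 9>6]
(B,P,W): not NE [P2→Q gives 7>5]
(B,Q,X): not NE [P1→A gives 9>1; P3→Z gives 8>6]
(B,Q,Y): not NE [P3→Z gives 8>4]
(B,Q,Z): NE
(B,Q,W): not NE [P1→A gives 5>2; P3→Z gives 8>6]
(B,R,X): not NE [P1→A gives 6>3; P3→Y gives 7>3]
(B,R,Y): not NE [P2→Q gives 7>6]
(B,R,Z): not NE [P2→Q gives 9>5; P3→Y gives 7>4]
(B,R,W): not NE [P2→Q gives 7>6; P3→Y gives 7>4]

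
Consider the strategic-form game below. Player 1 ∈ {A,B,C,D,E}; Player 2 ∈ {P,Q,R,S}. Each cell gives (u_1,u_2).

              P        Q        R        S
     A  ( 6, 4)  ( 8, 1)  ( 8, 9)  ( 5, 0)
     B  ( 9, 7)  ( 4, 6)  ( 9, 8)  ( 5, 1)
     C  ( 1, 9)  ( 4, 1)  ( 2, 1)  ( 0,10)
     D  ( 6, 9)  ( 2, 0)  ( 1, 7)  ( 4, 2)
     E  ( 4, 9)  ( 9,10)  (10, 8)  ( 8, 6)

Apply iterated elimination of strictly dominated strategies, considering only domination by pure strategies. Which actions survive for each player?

Survivors P1:{A,B,E} P2:{P,Q,R}

P1 drop C (A beats it: P:6>1 Q:8>4 R:8>2 S:5>0)
P1 drop D (B beats it: P:9>6 Q:4>2 R:9>1 S:5>4)
P2 drop S (P beats it: A:4>0 B:7>1 E:9>6)
P1→{A,B,E} P2→{P,Q,R}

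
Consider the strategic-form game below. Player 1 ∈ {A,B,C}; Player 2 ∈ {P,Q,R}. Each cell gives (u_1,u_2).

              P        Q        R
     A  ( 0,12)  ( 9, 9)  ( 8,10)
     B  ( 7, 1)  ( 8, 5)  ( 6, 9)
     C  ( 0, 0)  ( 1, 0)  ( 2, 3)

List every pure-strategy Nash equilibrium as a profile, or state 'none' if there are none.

(A,P): not NE [P1→B gives 7>0]
(A,Q): not NE [P2→P gives 12>9]
(A,R): not NE [P2→P gives 12>10]
(B,P): not NE [P2→R gives 9>1]
(B,Q): not NE [P1→A gives 9>8; P2→R gives 9>5]
(B,R): not NE [P1→A gives 8>6]
(C,P): not NE [P1→B gives 7>0; P2→R gives 3>0]
(C,Q): not NE [P1→A gives 9>1; P2→R gives 3>0]
(C,R): not NE [P1→A gives 8>2]

PSNE: ∅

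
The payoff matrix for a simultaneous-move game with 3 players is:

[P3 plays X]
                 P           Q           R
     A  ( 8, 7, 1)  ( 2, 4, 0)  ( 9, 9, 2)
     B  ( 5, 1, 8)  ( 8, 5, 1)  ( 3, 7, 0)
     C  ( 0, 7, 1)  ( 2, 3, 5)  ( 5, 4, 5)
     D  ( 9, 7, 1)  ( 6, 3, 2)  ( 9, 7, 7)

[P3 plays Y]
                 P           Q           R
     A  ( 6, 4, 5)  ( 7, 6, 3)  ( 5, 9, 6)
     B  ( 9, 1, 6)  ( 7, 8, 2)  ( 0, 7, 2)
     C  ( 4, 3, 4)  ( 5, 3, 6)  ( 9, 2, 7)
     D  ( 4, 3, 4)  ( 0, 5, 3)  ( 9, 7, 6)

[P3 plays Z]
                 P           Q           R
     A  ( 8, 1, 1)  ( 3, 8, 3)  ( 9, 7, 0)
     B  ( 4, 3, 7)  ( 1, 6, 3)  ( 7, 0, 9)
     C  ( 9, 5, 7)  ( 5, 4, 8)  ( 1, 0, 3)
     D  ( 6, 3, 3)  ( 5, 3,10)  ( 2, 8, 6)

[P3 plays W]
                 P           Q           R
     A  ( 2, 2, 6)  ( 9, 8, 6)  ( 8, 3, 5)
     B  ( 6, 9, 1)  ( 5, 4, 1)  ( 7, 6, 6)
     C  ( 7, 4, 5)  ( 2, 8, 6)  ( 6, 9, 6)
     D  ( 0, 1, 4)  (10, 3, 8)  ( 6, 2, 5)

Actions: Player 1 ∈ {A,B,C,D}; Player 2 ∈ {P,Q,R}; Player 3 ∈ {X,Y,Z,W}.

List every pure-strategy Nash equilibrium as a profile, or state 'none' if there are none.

PSNE = {(C,P,Z), (D,R,X)}

(A,P,X): not NE [P1→D gives 9>8; P2→R gives 9>7; P3→W gives 6>1]
(A,P,Y): not NE [P1→B gives 9>6; P2→R gives 9>4; P3→W gives 6>5]
(A,P,Z): not NE [P1→C gives 9>8; P2→Q gives 8>1; P3→W gives 6>1]
(A,P,W): not NE [P1→C gives 7>2; P2→Q gives 8>2]
(A,Q,X): not NE [P1→B gives 8>2; P2→R gives 9>4; P3→W gives 6>0]
(A,Q,Y): not NE [P2→R gives 9>6; P3→W gives 6>3]
(A,Q,Z): not NE [P1→D gives 5>3; P3→W gives 6>3]
(A,Q,W): not NE [P1→D gives 10>9]
(A,R,X): not NE [P3→Y gives 6>2]
(A,R,Y): not NE [P1→D gives 9>5]
(A,R,Z): not NE [P2→Q gives 8>7; P3→Y gives 6>0]
(A,R,W): not NE [P2→Q gives 8>3; P3→Y gives 6>5]
(B,P,X): not NE [P1→D gives 9>5; P2→R gives 7>1]
(B,P,Y): not NE [P2→Q gives 8>1; P3→X gives 8>6]
(B,P,Z): not NE [P1→C gives 9>4; P2→Q gives 6>3; P3→X gives 8>7]
(B,P,W): not NE [P1→C gives 7>6; P3→X gives 8>1]
(B,Q,X): not NE [P2→R gives 7>5; P3→Z gives 3>1]
(B,Q,Y): not NE [P3→Z gives 3>2]
(B,Q,Z): not NE [P1→D gives 5>1]
(B,Q,W): not NE [P1→D gives 10>5; P2→P gives 9>4; P3→Z gives 3>1]
(B,R,X): not NE [P1→D gives 9>3; P3→Z gives 9>0]
(B,R,Y): not NE [P1→D gives 9>0; P2→Q gives 8>7; P3→Z gives 9>2]
(B,R,Z): not NE [P1→A gives 9>7; P2→Q gives 6>0]
(B,R,W): not NE [P1→A gives 8>7; P2→P gives 9>6; P3→Z gives 9>6]
(C,P,X): not NE [P1→D gives 9>0; P3→Z gives 7>1]
(C,P,Y): not NE [P1→B gives 9>4; P3→Z gives 7>4]
(C,P,Z): NE
(C,P,W): not NE [P2→R gives 9>4; P3→Z gives 7>5]
(C,Q,X): not NE [P1→B gives 8>2; P2→P gives 7>3; P3→Z gives 8>5]
(C,Q,Y): not NE [P1→B gives 7>5; P3→Z gives 8>6]
(C,Q,Z): not NE [P2→P gives 5>4]
(C,Q,W): not NE [P1→D gives 10>2; P2→R gives 9>8; P3→Z gives 8>6]
(C,R,X): not NE [P1→D gives 9>5; P2→P gives 7>4; P3→Y gives 7>5]
(C,R,Y): not NE [P2→Q gives 3>2]
(C,R,Z): not NE [P1→A gives 9>1; P2→P gives 5>0; P3→Y gives 7>3]
(C,R,W): not NE [P1→A gives 8>6; P3→Y gives 7>6]
(D,P,X): not NE [P3→W gives 4>1]
(D,P,Y): not NE [P1→B gives 9>4; P2→R gives 7>3]
(D,P,Z): not NE [P1→C gives 9>6; P2→R gives 8>3; P3→W gives 4>3]
(D,P,W): not NE [P1→C gives 7>0; P2→Q gives 3>1]
(D,Q,X): not NE [P1→B gives 8>6; P2→R gives 7>3; P3→Z gives 10>2]
(D,Q,Y): not NE [P1→B gives 7>0; P2→R gives 7>5; P3→Z gives 10>3]
(D,Q,Z): not NE [P2→R gives 8>3]
(D,Q,W): not NE [P3→Z gives 10>8]
(D,R,X): NE
(D,R,Y): not NE [P3→X gives 7>6]
(D,R,Z): not NE [P1→A gives 9>2; P3→X gives 7>6]
(D,R,W): not NE [P1→A gives 8>6; P2→Q gives 3>2; P3→X gives 7>5]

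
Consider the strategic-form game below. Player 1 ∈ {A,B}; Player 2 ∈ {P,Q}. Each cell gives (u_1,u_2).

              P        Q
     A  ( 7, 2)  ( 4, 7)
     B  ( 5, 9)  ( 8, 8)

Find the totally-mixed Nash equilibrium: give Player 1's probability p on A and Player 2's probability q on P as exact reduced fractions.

P1 indiff ⇒ q·7+(1-q)·4 = q·5+(1-q)·8 ⇒ q(2) = (1-q)(4) ⇒ q = 2/3
P2 indiff ⇒ p·2+(1-p)·9 = p·7+(1-p)·8 ⇒ p(-5) = (1-p)(-1) ⇒ p = 1/6

(p,q) = (1/6, 2/3)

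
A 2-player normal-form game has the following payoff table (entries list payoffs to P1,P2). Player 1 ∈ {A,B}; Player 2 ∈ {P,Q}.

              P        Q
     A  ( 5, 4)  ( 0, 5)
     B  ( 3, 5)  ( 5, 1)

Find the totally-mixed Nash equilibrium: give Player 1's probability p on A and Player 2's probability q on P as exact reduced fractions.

p=4/5, q=5/7

P1 indiff ⇒ q·5+(1-q)·0 = q·3+(1-q)·5 ⇒ q(2) = (1-q)(5) ⇒ q = 5/7
P2 indiff ⇒ p·4+(1-p)·5 = p·5+(1-p)·1 ⇒ p(-1) = (1-p)(-4) ⇒ p = 4/5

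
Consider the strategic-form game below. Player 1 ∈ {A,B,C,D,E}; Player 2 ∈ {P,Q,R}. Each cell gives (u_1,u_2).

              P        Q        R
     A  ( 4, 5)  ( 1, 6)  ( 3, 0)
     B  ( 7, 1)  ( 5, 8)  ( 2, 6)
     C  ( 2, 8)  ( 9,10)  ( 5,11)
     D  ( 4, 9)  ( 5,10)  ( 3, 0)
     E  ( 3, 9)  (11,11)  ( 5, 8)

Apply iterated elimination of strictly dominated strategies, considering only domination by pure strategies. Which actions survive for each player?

P2 drop P (Q beats it: A:6>5 B:8>1 C:10>8 D:10>9 E:11>9)
P1 drop A (C beats it: Q:9>1 R:5>3)
P1 drop B (C beats it: Q:9>5 R:5>2)
P1 drop D (C beats it: Q:9>5 R:5>3)
P1→{C,E} P2→{Q,R}

IESDS → P1:{C,E} P2:{Q,R}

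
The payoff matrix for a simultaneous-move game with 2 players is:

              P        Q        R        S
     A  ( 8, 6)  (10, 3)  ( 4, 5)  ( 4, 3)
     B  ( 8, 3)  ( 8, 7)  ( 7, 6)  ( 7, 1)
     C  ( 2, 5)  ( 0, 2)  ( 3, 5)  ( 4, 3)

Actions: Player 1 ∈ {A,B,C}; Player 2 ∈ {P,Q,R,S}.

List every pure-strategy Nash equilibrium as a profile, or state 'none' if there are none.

(A,P): NE
(A,Q): not NE [P2→P gives 6>3]
(A,R): not NE [P1→B gives 7>4; P2→P gives 6>5]
(A,S): not NE [P1→B gives 7>4; P2→P gives 6>3]
(B,P): not NE [P2→Q gives 7>3]
(B,Q): not NE [P1→A gives 10>8]
(B,R): not NE [P2→Q gives 7>6]
(B,S): not NE [P2→Q gives 7>1]
(C,P): not NE [P1→B gives 8>2]
(C,Q): not NE [P1→A gives 10>0; P2→R gives 5>2]
(C,R): not NE [P1→B gives 7>3]
(C,S): not NE [P1→B gives 7>4; P2→R gives 5>3]

PSNE = {(A,P)}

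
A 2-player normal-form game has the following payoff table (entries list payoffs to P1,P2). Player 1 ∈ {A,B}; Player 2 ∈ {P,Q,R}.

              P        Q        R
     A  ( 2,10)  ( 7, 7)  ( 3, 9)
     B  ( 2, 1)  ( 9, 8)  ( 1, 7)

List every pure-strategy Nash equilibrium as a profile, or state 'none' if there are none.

PSNE = {(A,P), (B,Q)}

(A,P): NE
(A,Q): not NE [P1→B gives 9>7; P2→P gives 10>7]
(A,R): not NE [P2→P gives 10>9]
(B,P): not NE [P2→Q gives 8>1]
(B,Q): NE
(B,R): not NE [P1→A gives 3>1; P2→Q gives 8>7]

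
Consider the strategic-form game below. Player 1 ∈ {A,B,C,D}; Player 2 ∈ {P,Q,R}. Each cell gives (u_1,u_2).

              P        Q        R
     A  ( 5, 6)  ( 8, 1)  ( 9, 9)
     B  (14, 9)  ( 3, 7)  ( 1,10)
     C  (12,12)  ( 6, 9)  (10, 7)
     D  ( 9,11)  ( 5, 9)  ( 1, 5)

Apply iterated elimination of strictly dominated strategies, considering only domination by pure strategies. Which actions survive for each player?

P1 drop D (C beats it: P:12>9 Q:6>5 R:10>1)
P2 drop Q (P beats it: A:6>1 B:9>7 C:12>9)
P1 drop A (C beats it: P:12>5 R:10>9)
P1→{B,C} P2→{P,R}

IESDS → P1:{B,C} P2:{P,R}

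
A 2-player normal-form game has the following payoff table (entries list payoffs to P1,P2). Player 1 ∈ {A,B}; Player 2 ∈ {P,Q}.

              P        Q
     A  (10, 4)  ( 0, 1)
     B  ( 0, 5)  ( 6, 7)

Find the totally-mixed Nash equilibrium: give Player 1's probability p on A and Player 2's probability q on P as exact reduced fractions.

(p,q) = (2/5, 3/8)

P1 indiff ⇒ q·10+(1-q)·0 = q·0+(1-q)·6 ⇒ q(10) = (1-q)(6) ⇒ q = 3/8
P2 indiff ⇒ p·4+(1-p)·5 = p·1+(1-p)·7 ⇒ p(3) = (1-p)(2) ⇒ p = 2/5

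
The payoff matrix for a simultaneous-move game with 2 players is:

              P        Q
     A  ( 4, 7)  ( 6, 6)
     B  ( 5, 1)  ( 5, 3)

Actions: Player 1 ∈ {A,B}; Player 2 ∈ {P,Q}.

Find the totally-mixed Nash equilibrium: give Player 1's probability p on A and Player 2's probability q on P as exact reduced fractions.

P1 mixes 2/3 on A; P2 mixes 1/2 on P

P1 indiff ⇒ q·4+(1-q)·6 = q·5+(1-q)·5 ⇒ q(-1) = (1-q)(-1) ⇒ q = 1/2
P2 indiff ⇒ p·7+(1-p)·1 = p·6+(1-p)·3 ⇒ p(1) = (1-p)(2) ⇒ p = 2/3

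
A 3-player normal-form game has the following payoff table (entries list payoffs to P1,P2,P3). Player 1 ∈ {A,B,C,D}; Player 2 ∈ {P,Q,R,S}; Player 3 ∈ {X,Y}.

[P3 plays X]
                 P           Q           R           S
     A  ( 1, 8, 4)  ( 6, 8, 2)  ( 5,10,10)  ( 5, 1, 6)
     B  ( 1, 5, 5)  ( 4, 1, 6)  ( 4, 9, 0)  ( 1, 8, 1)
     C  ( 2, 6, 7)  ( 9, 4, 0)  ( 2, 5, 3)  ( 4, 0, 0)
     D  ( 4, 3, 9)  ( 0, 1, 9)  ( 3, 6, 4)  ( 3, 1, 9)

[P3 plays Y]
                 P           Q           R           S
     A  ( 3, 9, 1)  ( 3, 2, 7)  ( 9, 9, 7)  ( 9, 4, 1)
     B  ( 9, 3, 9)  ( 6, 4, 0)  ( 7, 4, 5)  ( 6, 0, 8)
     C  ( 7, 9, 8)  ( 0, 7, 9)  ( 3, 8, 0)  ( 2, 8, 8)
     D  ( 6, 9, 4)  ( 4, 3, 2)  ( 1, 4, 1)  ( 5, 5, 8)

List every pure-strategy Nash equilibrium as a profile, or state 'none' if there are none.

(A,P,X): not NE [P1→D gives 4>1; P2→R gives 10>8]
(A,P,Y): not NE [P1→B gives 9>3; P3→X gives 4>1]
(A,Q,X): not NE [P1→C gives 9>6; P2→R gives 10>8; P3→Y gives 7>2]
(A,Q,Y): not NE [P1→B gives 6>3; P2→R gives 9>2]
(A,R,X): NE
(A,R,Y): not NE [P3→X gives 10>7]
(A,S,X): not NE [P2→R gives 10>1]
(A,S,Y): not NE [P2→R gives 9>4; P3→X gives 6>1]
(B,P,X): not NE [P1→D gives 4>1; P2→R gives 9>5; P3→Y gives 9>5]
(B,P,Y): not NE [P2→R gives 4>3]
(B,Q,X): not NE [P1→C gives 9>4; P2→R gives 9>1]
(B,Q,Y): not NE [P3→X gives 6>0]
(B,R,X): not NE [P1→A gives 5>4; P3→Y gives 5>0]
(B,R,Y): not NE [P1→A gives 9>7]
(B,S,X): not NE [P1→A gives 5>1; P2→R gives 9>8; P3→Y gives 8>1]
(B,S,Y): not NE [P1→A gives 9>6; P2→R gives 4>0]
(C,P,X): not NE [P1→D gives 4>2; P3→Y gives 8>7]
(C,P,Y): not NE [P1→B gives 9>7]
(C,Q,X): not NE [P2→P gives 6>4; P3→Y gives 9>0]
(C,Q,Y): not NE [P1→B gives 6>0; P2→P gives 9>7]
(C,R,X): not NE [P1→A gives 5>2; P2→P gives 6>5]
(C,R,Y): not NE [P1→A gives 9>3; P2→P gives 9>8; P3→X gives 3>0]
(C,S,X): not NE [P1→A gives 5>4; P2→P gives 6>0; P3→Y gives 8>0]
(C,S,Y): not NE [P1→A gives 9>2; P2→P gives 9>8]
(D,P,X): not NE [P2→R gives 6>3]
(D,P,Y): not NE [P1→B gives 9>6; P3→X gives 9>4]
(D,Q,X): not NE [P1→C gives 9>0; P2→R gives 6>1]
(D,Q,Y): not NE [P1→B gives 6>4; P2→P gives 9>3; P3→X gives 9>2]
(D,R,X): not NE [P1→A gives 5>3]
(D,R,Y): not NE [P1→A gives 9>1; P2→P gives 9>4; P3→X gives 4>1]
(D,S,X): not NE [P1→A gives 5>3; P2→R gives 6>1]
(D,S,Y): not NE [P1→A gives 9>5; P2→P gives 9>5; P3→X gives 9>8]

Nash profiles: (A,R,X)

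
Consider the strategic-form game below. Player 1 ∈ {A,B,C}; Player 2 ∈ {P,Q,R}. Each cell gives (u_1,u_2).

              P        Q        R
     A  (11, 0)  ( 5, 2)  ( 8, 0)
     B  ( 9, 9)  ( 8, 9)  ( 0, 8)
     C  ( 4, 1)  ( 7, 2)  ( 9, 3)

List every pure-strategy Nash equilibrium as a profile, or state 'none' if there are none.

(A,P): not NE [P2→Q gives 2>0]
(A,Q): not NE [P1→B gives 8>5]
(A,R): not NE [P1→C gives 9>8; P2→Q gives 2>0]
(B,P): not NE [P1→A gives 11>9]
(B,Q): NE
(B,R): not NE [P1→C gives 9>0; P2→Q gives 9>8]
(C,P): not NE [P1→A gives 11>4; P2→R gives 3>1]
(C,Q): not NE [P1→B gives 8>7; P2→R gives 3>2]
(C,R): NE

Nash profiles: (B,Q), (C,R)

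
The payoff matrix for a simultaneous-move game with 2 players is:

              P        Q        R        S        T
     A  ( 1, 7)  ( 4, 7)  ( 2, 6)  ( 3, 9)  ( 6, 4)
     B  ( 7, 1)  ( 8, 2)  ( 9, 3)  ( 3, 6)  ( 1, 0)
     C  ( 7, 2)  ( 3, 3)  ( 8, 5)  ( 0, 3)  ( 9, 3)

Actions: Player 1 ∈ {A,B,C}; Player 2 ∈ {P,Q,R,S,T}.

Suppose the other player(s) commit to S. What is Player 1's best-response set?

u_1(A vs S) = 3
u_1(B vs S) = 3
u_1(C vs S) = 0
max payoff 3 at {A,B}

P1 best: {A,B}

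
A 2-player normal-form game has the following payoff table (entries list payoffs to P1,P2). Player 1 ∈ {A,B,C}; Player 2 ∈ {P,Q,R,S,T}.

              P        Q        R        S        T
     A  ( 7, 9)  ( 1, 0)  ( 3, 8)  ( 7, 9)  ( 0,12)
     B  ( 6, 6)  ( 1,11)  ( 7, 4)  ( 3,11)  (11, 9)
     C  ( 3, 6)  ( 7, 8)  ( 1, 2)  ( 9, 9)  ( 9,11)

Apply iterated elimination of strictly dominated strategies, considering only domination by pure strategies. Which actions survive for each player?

P2 drop P (T beats it: A:12>9 B:9>6 C:11>6)
P2 drop R (S beats it: A:9>8 B:11>4 C:9>2)
P1 drop A (C beats it: Q:7>1 S:9>7 T:9>0)
P1→{B,C} P2→{Q,S,T}

Remaining: P1:{B,C} P2:{Q,S,T}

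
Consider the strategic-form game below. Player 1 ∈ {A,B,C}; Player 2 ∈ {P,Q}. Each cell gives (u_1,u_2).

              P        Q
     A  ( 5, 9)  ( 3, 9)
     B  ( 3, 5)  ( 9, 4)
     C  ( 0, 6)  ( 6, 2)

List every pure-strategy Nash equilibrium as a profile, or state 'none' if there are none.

PSNE = {(A,P)}

(A,P): NE
(A,Q): not NE [P1→B gives 9>3]
(B,P): not NE [P1→A gives 5>3]
(B,Q): not NE [P2→P gives 5>4]
(C,P): not NE [P1→A gives 5>0]
(C,Q): not NE [P1→B gives 9>6; P2→P gives 6>2]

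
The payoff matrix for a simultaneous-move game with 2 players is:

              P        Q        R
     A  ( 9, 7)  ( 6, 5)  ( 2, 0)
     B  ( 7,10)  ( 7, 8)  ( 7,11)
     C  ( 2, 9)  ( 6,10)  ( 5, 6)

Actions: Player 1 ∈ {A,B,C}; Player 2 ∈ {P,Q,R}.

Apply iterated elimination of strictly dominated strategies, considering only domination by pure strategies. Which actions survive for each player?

Survivors P1:{A,B} P2:{P,R}

P1 drop C (B beats it: P:7>2 Q:7>6 R:7>5)
P2 drop Q (P beats it: A:7>5 B:10>8)
P1→{A,B} P2→{P,R}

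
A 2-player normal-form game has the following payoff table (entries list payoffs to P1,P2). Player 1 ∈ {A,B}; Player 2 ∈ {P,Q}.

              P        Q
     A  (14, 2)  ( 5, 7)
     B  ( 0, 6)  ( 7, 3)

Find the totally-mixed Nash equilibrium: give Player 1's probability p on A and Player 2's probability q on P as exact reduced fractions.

P1 indiff ⇒ q·14+(1-q)·5 = q·0+(1-q)·7 ⇒ q(14) = (1-q)(2) ⇒ q = 1/8
P2 indiff ⇒ p·2+(1-p)·6 = p·7+(1-p)·3 ⇒ p(-5) = (1-p)(-3) ⇒ p = 3/8

P1 mixes 3/8 on A; P2 mixes 1/8 on P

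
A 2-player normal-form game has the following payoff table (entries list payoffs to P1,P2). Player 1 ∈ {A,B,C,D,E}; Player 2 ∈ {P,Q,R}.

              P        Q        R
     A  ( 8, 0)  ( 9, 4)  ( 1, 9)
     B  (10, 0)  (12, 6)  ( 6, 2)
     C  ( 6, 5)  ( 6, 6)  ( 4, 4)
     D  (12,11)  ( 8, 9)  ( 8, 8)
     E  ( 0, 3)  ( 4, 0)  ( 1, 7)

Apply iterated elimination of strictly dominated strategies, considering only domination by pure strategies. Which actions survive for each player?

P1 drop A (B beats it: P:10>8 Q:12>9 R:6>1)
P1 drop C (B beats it: P:10>6 Q:12>6 R:6>4)
P1 drop E (B beats it: P:10>0 Q:12>4 R:6>1)
P2 drop R (Q beats it: B:6>2 D:9>8)
P1→{B,D} P2→{P,Q}

Survivors P1:{B,D} P2:{P,Q}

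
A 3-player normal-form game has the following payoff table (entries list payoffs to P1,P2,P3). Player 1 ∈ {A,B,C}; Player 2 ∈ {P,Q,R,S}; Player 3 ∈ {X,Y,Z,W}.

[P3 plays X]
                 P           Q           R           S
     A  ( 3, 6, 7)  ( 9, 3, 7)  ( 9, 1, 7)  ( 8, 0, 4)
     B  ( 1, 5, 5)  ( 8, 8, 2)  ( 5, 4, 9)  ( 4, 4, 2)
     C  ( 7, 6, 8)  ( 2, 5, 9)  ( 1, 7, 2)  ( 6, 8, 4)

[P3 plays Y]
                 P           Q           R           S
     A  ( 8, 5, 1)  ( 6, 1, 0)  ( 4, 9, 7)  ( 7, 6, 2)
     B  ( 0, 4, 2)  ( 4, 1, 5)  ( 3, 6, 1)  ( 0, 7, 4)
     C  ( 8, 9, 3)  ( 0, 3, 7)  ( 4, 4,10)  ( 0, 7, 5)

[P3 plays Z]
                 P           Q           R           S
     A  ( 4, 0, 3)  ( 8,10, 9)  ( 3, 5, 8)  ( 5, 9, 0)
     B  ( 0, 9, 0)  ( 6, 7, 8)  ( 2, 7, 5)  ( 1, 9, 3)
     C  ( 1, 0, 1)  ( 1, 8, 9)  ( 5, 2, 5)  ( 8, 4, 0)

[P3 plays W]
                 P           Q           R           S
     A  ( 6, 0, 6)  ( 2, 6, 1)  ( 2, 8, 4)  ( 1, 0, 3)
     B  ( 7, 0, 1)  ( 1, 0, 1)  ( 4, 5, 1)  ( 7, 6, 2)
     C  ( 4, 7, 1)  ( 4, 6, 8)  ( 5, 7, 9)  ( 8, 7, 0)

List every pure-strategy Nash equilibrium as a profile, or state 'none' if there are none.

(A,P,X): not NE [P1→C gives 7>3]
(A,P,Y): not NE [P2→R gives 9>5; P3→X gives 7>1]
(A,P,Z): not NE [P2→Q gives 10>0; P3→X gives 7>3]
(A,P,W): not NE [P1→B gives 7>6; P2→R gives 8>0; P3→X gives 7>6]
(A,Q,X): not NE [P2→P gives 6>3; P3→Z gives 9>7]
(A,Q,Y): not NE [P2→R gives 9>1; P3→Z gives 9>0]
(A,Q,Z): NE
(A,Q,W): not NE [P1→C gives 4>2; P2→R gives 8>6; P3→Z gives 9>1]
(A,R,X): not NE [P2→P gives 6>1; P3→Z gives 8>7]
(A,R,Y): not NE [P3→Z gives 8>7]
(A,R,Z): not NE [P1→C gives 5>3; P2→Q gives 10>5]
(A,R,W): not NE [P1→C gives 5>2; P3→Z gives 8>4]
(A,S,X): not NE [P2→P gives 6>0]
(A,S,Y): not NE [P2→R gives 9>6; P3→X gives 4>2]
(A,S,Z): not NE [P1→C gives 8>5; P2→Q gives 10>9; P3→X gives 4>0]
(A,S,W): not NE [P1→C gives 8>1; P2→R gives 8>0; P3→X gives 4>3]
(B,P,X): not NE [P1→C gives 7>1; P2→Q gives 8>5]
(B,P,Y): not NE [P1→C gives 8>0; P2→S gives 7>4; P3→X gives 5>2]
(B,P,Z): not NE [P1→A gives 4>0; P3→X gives 5>0]
(B,P,W): not NE [P2→S gives 6>0; P3→X gives 5>1]
(B,Q,X): not NE [P1→A gives 9>8; P3→Z gives 8>2]
(B,Q,Y): not NE [P1→A gives 6>4; P2→S gives 7>1; P3→Z gives 8>5]
(B,Q,Z): not NE [P1→A gives 8>6; P2→S gives 9>7]
(B,Q,W): not NE [P1→C gives 4>1; P2→S gives 6>0; P3→Z gives 8>1]
(B,R,X): not NE [P1→A gives 9>5; P2→Q gives 8>4]
(B,R,Y): not NE [P1→C gives 4>3; P2→S gives 7>6; P3→X gives 9>1]
(B,R,Z): not NE [P1→C gives 5>2; P2→S gives 9>7; P3→X gives 9>5]
(B,R,W): not NE [P1→C gives 5>4; P2→S gives 6>5; P3→X gives 9>1]
(B,S,X): not NE [P1→A gives 8>4; P2→Q gives 8>4; P3→Y gives 4>2]
(B,S,Y): not NE [P1→A gives 7>0]
(B,S,Z): not NE [P1→C gives 8>1; P3→Y gives 4>3]
(B,S,W): not NE [P1→C gives 8>7; P3→Y gives 4>2]
(C,P,X): not NE [P2→S gives 8>6]
(C,P,Y): not NE [P3→X gives 8>3]
(C,P,Z): not NE [P1→A gives 4>1; P2→Q gives 8>0; P3→X gives 8>1]
(C,P,W): not NE [P1→B gives 7>4; P3→X gives 8>1]
(C,Q,X): not NE [P1→A gives 9>2; P2→S gives 8>5]
(C,Q,Y): not NE [P1→A gives 6>0; P2→P gives 9>3; P3→Z gives 9>7]
(C,Q,Z): not NE [P1→A gives 8>1]
(C,Q,W): not NE [P2→S gives 7>6; P3→Z gives 9>8]
(C,R,X): not NE [P1→A gives 9>1; P2→S gives 8>7; P3→Y gives 10>2]
(C,R,Y): not NE [P2→P gives 9>4]
(C,R,Z): not NE [P2→Q gives 8>2; P3→Y gives 10>5]
(C,R,W): not NE [P3→Y gives 10>9]
(C,S,X): not NE [P1→A gives 8>6; P3→Y gives 5>4]
(C,S,Y): not NE [P1→A gives 7>0; P2→P gives 9>7]
(C,S,Z): not NE [P2→Q gives 8>4; P3→Y gives 5>0]
(C,S,W): not NE [P3→Y gives 5>0]

Nash profiles: (A,Q,Z)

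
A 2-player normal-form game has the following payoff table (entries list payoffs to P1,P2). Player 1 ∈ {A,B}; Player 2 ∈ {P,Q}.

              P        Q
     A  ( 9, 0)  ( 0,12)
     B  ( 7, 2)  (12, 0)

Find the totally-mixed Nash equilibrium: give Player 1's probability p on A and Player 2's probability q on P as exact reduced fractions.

(p,q) = (1/7, 6/7)

P1 indiff ⇒ q·9+(1-q)·0 = q·7+(1-q)·12 ⇒ q(2) = (1-q)(12) ⇒ q = 6/7
P2 indiff ⇒ p·0+(1-p)·2 = p·12+(1-p)·0 ⇒ p(-12) = (1-p)(-2) ⇒ p = 1/7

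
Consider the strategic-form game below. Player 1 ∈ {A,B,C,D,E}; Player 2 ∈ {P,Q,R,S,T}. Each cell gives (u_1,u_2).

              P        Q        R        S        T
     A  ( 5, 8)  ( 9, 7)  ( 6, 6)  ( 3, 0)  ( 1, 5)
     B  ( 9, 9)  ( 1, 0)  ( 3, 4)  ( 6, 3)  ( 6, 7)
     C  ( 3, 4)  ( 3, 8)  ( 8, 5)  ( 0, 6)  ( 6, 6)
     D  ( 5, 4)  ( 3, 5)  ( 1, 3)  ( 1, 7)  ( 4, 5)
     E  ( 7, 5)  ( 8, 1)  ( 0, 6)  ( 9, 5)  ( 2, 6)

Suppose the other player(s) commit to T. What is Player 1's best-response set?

u_1(A vs T) = 1
u_1(B vs T) = 6
u_1(C vs T) = 6
u_1(D vs T) = 4
u_1(E vs T) = 2
max payoff 6 at {B,C}

argmax u_1 = {B,C}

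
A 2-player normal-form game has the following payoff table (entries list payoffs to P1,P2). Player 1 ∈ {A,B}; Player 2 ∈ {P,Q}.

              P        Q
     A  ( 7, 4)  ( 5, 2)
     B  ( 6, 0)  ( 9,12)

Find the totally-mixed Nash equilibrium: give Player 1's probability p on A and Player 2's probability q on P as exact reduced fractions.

P1 indiff ⇒ q·7+(1-q)·5 = q·6+(1-q)·9 ⇒ q(1) = (1-q)(4) ⇒ q = 4/5
P2 indiff ⇒ p·4+(1-p)·0 = p·2+(1-p)·12 ⇒ p(2) = (1-p)(12) ⇒ p = 6/7

(p,q) = (6/7, 4/5)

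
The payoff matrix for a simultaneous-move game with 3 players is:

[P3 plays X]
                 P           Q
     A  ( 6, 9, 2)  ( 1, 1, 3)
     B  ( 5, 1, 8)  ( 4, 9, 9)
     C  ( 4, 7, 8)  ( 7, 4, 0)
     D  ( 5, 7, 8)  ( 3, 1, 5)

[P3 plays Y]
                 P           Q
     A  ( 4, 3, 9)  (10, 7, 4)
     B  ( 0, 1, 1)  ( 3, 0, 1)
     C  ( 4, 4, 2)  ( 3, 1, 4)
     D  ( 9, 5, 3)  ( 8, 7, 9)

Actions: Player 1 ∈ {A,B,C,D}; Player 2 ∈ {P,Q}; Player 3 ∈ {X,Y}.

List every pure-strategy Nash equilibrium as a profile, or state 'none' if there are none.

(A,P,X): not NE [P3→Y gives 9>2]
(A,P,Y): not NE [P1→D gives 9>4; P2→Q gives 7>3]
(A,Q,X): not NE [P1→C gives 7>1; P2→P gives 9>1; P3→Y gives 4>3]
(A,Q,Y): NE
(B,P,X): not NE [P1→A gives 6>5; P2→Q gives 9>1]
(B,P,Y): not NE [P1→D gives 9>0; P3→X gives 8>1]
(B,Q,X): not NE [P1→C gives 7>4]
(B,Q,Y): not NE [P1→A gives 10>3; P2→P gives 1>0; P3→X gives 9>1]
(C,P,X): not NE [P1→A gives 6>4]
(C,P,Y): not NE [P1→D gives 9>4; P3→X gives 8>2]
(C,Q,X): not NE [P2→P gives 7>4; P3→Y gives 4>0]
(C,Q,Y): not NE [P1→A gives 10>3; P2→P gives 4>1]
(D,P,X): not NE [P1→A gives 6>5]
(D,P,Y): not NE [P2→Q gives 7>5; P3→X gives 8>3]
(D,Q,X): not NE [P1→C gives 7>3; P2→P gives 7>1; P3→Y gives 9>5]
(D,Q,Y): not NE [P1→A gives 10>8]

PSNE = {(A,Q,Y)}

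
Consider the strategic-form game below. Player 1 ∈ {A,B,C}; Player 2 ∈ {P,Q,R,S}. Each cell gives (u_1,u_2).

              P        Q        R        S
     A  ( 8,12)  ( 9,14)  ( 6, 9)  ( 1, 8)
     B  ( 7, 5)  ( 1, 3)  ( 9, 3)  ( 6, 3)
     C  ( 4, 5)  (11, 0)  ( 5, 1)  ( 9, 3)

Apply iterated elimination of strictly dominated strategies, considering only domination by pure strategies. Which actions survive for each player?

P2 drop R (P beats it: A:12>9 B:5>3 C:5>1)
P2 drop S (P beats it: A:12>8 B:5>3 C:5>3)
P1 drop B (A beats it: P:8>7 Q:9>1)
P1→{A,C} P2→{P,Q}

Remaining: P1:{A,C} P2:{P,Q}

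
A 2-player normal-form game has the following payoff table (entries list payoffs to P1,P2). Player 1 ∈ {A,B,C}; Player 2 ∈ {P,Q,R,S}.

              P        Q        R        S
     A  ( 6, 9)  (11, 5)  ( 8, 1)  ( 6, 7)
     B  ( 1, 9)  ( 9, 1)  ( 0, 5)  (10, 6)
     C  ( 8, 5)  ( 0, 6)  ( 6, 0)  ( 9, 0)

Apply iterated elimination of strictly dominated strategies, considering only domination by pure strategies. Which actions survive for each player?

Remaining: P1:{A,C} P2:{P,Q}

P2 drop R (P beats it: A:9>1 B:9>5 C:5>0)
P2 drop S (P beats it: A:9>7 B:9>6 C:5>0)
P1 drop B (A beats it: P:6>1 Q:11>9)
P1→{A,C} P2→{P,Q}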